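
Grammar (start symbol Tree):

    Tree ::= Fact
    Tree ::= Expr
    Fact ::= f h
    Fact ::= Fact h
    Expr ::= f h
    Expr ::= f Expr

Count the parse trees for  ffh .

Parse trees for ffh:
  [Tree [Expr f [Expr f h]]]

1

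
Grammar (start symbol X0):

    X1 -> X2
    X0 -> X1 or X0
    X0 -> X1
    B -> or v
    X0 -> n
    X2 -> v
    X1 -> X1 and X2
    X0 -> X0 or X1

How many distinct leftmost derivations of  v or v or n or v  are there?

3

Parse trees for v or v or n or v:
  [X0 [X1 [X2 v]] or [X0 [X1 [X2 v]] or [X0 [X0 n] or [X1 [X2 v]]]]]
  [X0 [X1 [X2 v]] or [X0 [X0 [X1 [X2 v]] or [X0 n]] or [X1 [X2 v]]]]
  [X0 [X0 [X1 [X2 v]] or [X0 [X1 [X2 v]] or [X0 n]]] or [X1 [X2 v]]]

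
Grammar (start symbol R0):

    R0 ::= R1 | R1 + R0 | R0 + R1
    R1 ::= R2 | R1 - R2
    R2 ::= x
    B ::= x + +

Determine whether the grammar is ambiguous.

Witness: x + x

Derivation 1: R0 ⇒ R1 + R0 ⇒ R2 + R0 ⇒ x + R0 ⇒ x + R1 ⇒ x + R2 ⇒ x + x
Derivation 2: R0 ⇒ R0 + R1 ⇒ R1 + R1 ⇒ R2 + R1 ⇒ x + R1 ⇒ x + R2 ⇒ x + x

Two distinct leftmost derivations for the same string.

Ambiguous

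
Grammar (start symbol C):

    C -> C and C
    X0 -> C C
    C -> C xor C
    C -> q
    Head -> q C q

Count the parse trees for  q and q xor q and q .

Parse trees for q and q xor q and q:
  [C [C q] and [C [C [C q] xor [C q]] and [C q]]]
  [C [C q] and [C [C q] xor [C [C q] and [C q]]]]
  [C [C [C q] and [C [C q] xor [C q]]] and [C q]]
  [C [C [C [C q] and [C q]] xor [C q]] and [C q]]
  [C [C [C q] and [C q]] xor [C [C q] and [C q]]]

5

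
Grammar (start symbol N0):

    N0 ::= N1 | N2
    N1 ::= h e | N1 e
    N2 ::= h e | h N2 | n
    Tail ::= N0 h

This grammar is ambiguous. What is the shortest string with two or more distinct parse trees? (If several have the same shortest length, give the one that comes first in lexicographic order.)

h e

length 1: no string has ≥2 trees
length 2: h e has 2 parse trees

Two derivations of h e:
  N0 ⇒ N1 ⇒ h e
  N0 ⇒ N2 ⇒ h e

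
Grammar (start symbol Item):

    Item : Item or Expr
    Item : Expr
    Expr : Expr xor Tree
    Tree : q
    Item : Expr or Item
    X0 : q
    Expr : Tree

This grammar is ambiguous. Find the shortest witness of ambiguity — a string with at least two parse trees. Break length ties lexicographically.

q or q

length 1: no string has ≥2 trees
length 3: q or q has 2 parse trees

Two derivations of q or q:
  Item ⇒ Item or Expr ⇒ Expr or Expr ⇒ Tree or Expr ⇒ q or Expr ⇒ q or Tree ⇒ q or q
  Item ⇒ Expr or Item ⇒ Tree or Item ⇒ q or Item ⇒ q or Expr ⇒ q or Tree ⇒ q or q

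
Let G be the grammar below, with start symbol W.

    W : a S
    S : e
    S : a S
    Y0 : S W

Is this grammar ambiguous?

Only W, S are reachable from W; ignoring the rest: Restricted to the reachable nonterminals, every rule has the form A → t or A → t B, and no two rules for the same A share a first terminal. The grammar encodes a DFA — one run per string.

Unambiguous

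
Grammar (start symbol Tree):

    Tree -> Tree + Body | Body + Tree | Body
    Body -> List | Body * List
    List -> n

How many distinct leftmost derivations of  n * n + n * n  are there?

Parse trees for n * n + n * n:
  [Tree [Tree [Body [Body [List n]] * [List n]]] + [Body [Body [List n]] * [List n]]]
  [Tree [Body [Body [List n]] * [List n]] + [Tree [Body [Body [List n]] * [List n]]]]

2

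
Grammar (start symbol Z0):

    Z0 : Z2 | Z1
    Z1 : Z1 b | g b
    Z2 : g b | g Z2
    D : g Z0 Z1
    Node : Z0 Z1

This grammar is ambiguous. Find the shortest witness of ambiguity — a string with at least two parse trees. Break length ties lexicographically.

length 2: g b has 2 parse trees

Two derivations of g b:
  Z0 ⇒ Z2 ⇒ g b
  Z0 ⇒ Z1 ⇒ g b

g b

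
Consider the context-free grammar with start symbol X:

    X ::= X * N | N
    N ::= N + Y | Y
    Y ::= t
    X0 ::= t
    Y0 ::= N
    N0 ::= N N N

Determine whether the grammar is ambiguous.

Only X, N, Y are reachable from X; ignoring the rest: The grammar is stratified — X handles '*' (left-recursive), N handles '+', Y atoms. Each operator has a fixed associativity and precedence level, so every string has one parse.

Unambiguous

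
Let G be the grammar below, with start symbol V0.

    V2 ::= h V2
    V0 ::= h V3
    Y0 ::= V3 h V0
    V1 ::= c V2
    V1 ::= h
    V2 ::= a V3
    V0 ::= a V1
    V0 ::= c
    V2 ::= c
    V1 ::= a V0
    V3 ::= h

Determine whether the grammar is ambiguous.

Unambiguous

Only V0, V1, V2, V3 are reachable from V0; ignoring the rest: Restricted to the reachable nonterminals, every rule has the form A → t or A → t B, and no two rules for the same A share a first terminal. The grammar encodes a DFA — one run per string.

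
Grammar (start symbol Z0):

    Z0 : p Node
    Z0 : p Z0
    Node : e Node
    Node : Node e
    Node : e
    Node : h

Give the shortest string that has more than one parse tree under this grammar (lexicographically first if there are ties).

p e e

length 2: no string has ≥2 trees
length 3: p e e has 2 parse trees

Two derivations of p e e:
  Z0 ⇒ p Node ⇒ p e Node ⇒ p e e
  Z0 ⇒ p Node ⇒ p Node e ⇒ p e e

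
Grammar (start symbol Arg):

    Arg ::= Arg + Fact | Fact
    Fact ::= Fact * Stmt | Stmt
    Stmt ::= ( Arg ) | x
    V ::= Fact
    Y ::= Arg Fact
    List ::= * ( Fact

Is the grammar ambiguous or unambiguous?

Only Arg, Fact, Stmt are reachable from Arg; ignoring the rest: The grammar is stratified — Arg handles '+' (left-recursive), Fact handles '*', Stmt atoms. Each operator has a fixed associativity and precedence level, so every string has one parse.

Unambiguous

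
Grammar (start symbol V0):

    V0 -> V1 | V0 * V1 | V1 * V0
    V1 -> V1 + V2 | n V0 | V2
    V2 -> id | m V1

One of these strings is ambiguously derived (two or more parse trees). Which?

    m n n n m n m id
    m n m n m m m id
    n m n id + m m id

m n n n m n m id: 1 tree
m n m n m m m id: 1 tree
n m n id + m m id: 4 trees

n m n id + m m id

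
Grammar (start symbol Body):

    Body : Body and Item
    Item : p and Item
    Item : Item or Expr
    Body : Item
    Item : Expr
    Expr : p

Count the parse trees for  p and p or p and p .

3

Parse trees for p and p or p and p:
  [Body [Body [Body [Item [Expr p]]] and [Item [Item [Expr p]] or [Expr p]]] and [Item [Expr p]]]
  [Body [Body [Item p and [Item [Item [Expr p]] or [Expr p]]]] and [Item [Expr p]]]
  [Body [Body [Item [Item p and [Item [Expr p]]] or [Expr p]]] and [Item [Expr p]]]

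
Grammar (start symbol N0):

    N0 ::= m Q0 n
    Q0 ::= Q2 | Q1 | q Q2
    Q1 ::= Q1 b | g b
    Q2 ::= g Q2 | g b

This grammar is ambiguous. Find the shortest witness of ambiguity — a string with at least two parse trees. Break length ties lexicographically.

length 4: m g b n has 2 parse trees

Two derivations of m g b n:
  N0 ⇒ m Q0 n ⇒ m Q2 n ⇒ m g b n
  N0 ⇒ m Q0 n ⇒ m Q1 n ⇒ m g b n

m g b n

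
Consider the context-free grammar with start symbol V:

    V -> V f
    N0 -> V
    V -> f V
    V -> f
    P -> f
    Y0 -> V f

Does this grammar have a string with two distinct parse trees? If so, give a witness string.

Ambiguous

Witness: f f

Derivation 1: V ⇒ V f ⇒ f f
Derivation 2: V ⇒ f V ⇒ f f

Two distinct leftmost derivations for the same string.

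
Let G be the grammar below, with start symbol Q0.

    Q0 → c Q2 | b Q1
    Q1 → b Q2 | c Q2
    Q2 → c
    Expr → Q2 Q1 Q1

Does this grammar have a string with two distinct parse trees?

Unambiguous

Only Q0, Q1, Q2 are reachable from Q0; ignoring the rest: The reachable rules are right-linear with at most one rule per (nonterminal, next-terminal) pair. Each input token forces the next rule, so parsing is deterministic.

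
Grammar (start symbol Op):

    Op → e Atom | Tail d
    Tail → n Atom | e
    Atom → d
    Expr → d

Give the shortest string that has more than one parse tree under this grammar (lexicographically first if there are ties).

e d

length 2: e d has 2 parse trees

Two derivations of e d:
  Op ⇒ e Atom ⇒ e d
  Op ⇒ Tail d ⇒ e d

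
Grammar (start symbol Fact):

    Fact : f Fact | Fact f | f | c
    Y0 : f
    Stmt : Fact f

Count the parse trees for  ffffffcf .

7

Parse trees for ffffffcf:
  [Fact f [Fact f [Fact f [Fact f [Fact f [Fact f [Fact [Fact c] f]]]]]]]
  [Fact f [Fact f [Fact f [Fact f [Fact f [Fact [Fact f [Fact c]] f]]]]]]
  [Fact f [Fact f [Fact f [Fact f [Fact [Fact f [Fact f [Fact c]]] f]]]]]
  [Fact f [Fact f [Fact f [Fact [Fact f [Fact f [Fact f [Fact c]]]] f]]]]
  [Fact f [Fact f [Fact [Fact f [Fact f [Fact f [Fact f [Fact c]]]]] f]]]
  [Fact f [Fact [Fact f [Fact f [Fact f [Fact f [Fact f [Fact c]]]]]] f]]
  [Fact [Fact f [Fact f [Fact f [Fact f [Fact f [Fact f [Fact c]]]]]]] f]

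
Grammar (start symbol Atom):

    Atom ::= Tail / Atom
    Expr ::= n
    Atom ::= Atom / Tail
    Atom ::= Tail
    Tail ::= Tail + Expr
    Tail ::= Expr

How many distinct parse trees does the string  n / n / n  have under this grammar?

Parse trees for n / n / n:
  [Atom [Tail [Expr n]] / [Atom [Tail [Expr n]] / [Atom [Tail [Expr n]]]]]
  [Atom [Tail [Expr n]] / [Atom [Atom [Tail [Expr n]]] / [Tail [Expr n]]]]
  [Atom [Atom [Tail [Expr n]] / [Atom [Tail [Expr n]]]] / [Tail [Expr n]]]
  [Atom [Atom [Atom [Tail [Expr n]]] / [Tail [Expr n]]] / [Tail [Expr n]]]

4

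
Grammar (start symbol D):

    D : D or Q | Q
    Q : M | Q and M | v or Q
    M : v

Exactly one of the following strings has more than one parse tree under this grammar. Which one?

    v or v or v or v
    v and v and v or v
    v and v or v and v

v or v or v or v: 8 trees
v and v and v or v: 1 tree
v and v or v and v: 1 tree

v or v or v or v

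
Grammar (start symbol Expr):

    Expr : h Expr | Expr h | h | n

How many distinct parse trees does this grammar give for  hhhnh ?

Parse trees for hhhnh:
  [Expr h [Expr h [Expr h [Expr [Expr n] h]]]]
  [Expr h [Expr h [Expr [Expr h [Expr n]] h]]]
  [Expr h [Expr [Expr h [Expr h [Expr n]]] h]]
  [Expr [Expr h [Expr h [Expr h [Expr n]]]] h]

4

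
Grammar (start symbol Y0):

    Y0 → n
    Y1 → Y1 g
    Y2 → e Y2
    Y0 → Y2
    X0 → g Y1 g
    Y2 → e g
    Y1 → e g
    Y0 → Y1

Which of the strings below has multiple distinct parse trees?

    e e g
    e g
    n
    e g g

e g

e e g: 1 tree
e g: 2 trees
n: 1 tree
e g g: 1 tree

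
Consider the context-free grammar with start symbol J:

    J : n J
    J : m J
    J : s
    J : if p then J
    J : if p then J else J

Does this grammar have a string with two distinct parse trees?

Witness: if p then if p then s else s

Derivation 1: J ⇒ if p then J ⇒ if p then if p then J else J ⇒ if p then if p then s else J ⇒ if p then if p then s else s
Derivation 2: J ⇒ if p then J else J ⇒ if p then if p then J else J ⇒ if p then if p then s else J ⇒ if p then if p then s else s

Two distinct leftmost derivations for the same string.

Ambiguous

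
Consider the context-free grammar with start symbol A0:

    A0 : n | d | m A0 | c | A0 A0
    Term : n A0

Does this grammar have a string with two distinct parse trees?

Witness: c c c

Derivation 1: A0 ⇒ A0 A0 ⇒ c A0 ⇒ c A0 A0 ⇒ c c A0 ⇒ c c c
Derivation 2: A0 ⇒ A0 A0 ⇒ A0 A0 A0 ⇒ c A0 A0 ⇒ c c A0 ⇒ c c c

Two distinct leftmost derivations for the same string.

Ambiguous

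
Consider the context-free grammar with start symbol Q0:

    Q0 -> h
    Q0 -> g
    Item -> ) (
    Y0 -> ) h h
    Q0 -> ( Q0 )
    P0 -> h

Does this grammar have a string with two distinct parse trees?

Unambiguous

Only Q0 is reachable from Q0; ignoring the rest: L(Q0) is { openⁿ atom closeⁿ : n ≥ 0 }. The bracket depth fixes n, and the derivation is forced at every step.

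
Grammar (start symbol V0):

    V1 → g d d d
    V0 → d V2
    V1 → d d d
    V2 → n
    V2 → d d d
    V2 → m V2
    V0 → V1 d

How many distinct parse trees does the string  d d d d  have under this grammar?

Parse trees for d d d d:
  [V0 d [V2 d d d]]
  [V0 [V1 d d d] d]

2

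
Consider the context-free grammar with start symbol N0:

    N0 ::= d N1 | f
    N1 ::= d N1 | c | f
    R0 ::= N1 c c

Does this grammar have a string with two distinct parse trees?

Unambiguous

Only N0, N1 are reachable from N0; ignoring the rest: Restricted to the reachable nonterminals, every rule has the form A → t or A → t B, and no two rules for the same A share a first terminal. The grammar encodes a DFA — one run per string.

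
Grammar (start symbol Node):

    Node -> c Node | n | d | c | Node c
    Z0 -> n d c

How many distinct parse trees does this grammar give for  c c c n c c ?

10

Parse trees for c c c n c c (showing first 6 of 10):
  [Node c [Node c [Node c [Node [Node [Node n] c] c]]]]
  [Node c [Node c [Node [Node c [Node [Node n] c]] c]]]
  [Node c [Node c [Node [Node [Node c [Node n]] c] c]]]
  [Node c [Node [Node c [Node c [Node [Node n] c]]] c]]
  [Node c [Node [Node c [Node [Node c [Node n]] c]] c]]
  [Node c [Node [Node [Node c [Node c [Node n]]] c] c]]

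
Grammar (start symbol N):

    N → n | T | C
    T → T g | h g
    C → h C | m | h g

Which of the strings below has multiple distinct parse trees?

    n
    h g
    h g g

h g

n: 1 tree
h g: 2 trees
h g g: 1 tree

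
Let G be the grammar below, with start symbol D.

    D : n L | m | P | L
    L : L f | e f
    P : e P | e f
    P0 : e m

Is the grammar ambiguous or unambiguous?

Witness: e f

Derivation 1: D ⇒ P ⇒ e f
Derivation 2: D ⇒ L ⇒ e f

Two distinct leftmost derivations for the same string.

Ambiguous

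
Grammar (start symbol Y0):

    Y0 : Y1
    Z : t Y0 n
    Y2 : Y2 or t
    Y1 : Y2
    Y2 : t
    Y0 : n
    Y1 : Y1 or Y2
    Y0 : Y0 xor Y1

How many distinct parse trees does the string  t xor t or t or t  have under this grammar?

Parse trees for t xor t or t or t:
  [Y0 [Y0 [Y1 [Y2 t]]] xor [Y1 [Y2 [Y2 [Y2 t] or t] or t]]]
  [Y0 [Y0 [Y1 [Y2 t]]] xor [Y1 [Y1 [Y2 t]] or [Y2 [Y2 t] or t]]]
  [Y0 [Y0 [Y1 [Y2 t]]] xor [Y1 [Y1 [Y2 [Y2 t] or t]] or [Y2 t]]]
  [Y0 [Y0 [Y1 [Y2 t]]] xor [Y1 [Y1 [Y1 [Y2 t]] or [Y2 t]] or [Y2 t]]]

4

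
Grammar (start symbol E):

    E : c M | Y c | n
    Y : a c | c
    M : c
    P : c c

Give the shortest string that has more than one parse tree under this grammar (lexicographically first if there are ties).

c c

length 1: no string has ≥2 trees
length 2: c c has 2 parse trees

Two derivations of c c:
  E ⇒ c M ⇒ c c
  E ⇒ Y c ⇒ c c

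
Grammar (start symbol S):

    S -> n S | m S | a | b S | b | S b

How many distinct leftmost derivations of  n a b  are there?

Parse trees for n a b:
  [S n [S [S a] b]]
  [S [S n [S a]] b]

2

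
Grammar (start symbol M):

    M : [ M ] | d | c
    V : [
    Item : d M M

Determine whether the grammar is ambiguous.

(V, Item are unreachable from M, so their rules don't affect L(M).) Each string is a nest of matched brackets around a single atom. An opening bracket forces the recursive rule; an atom forces the base rule.

Unambiguous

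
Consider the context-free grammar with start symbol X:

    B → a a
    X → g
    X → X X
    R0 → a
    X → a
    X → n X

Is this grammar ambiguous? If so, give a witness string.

Ambiguous

Witness: a a a

Derivation 1: X ⇒ X X ⇒ X X X ⇒ a X X ⇒ a a X ⇒ a a a
Derivation 2: X ⇒ X X ⇒ a X ⇒ a X X ⇒ a a X ⇒ a a a

Two distinct leftmost derivations for the same string.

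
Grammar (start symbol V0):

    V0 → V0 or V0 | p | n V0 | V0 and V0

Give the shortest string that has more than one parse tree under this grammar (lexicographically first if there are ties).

n p and p

length 1: no string has ≥2 trees
length 2: no string has ≥2 trees
length 3: no string has ≥2 trees
length 4: n p and p has 2 parse trees

Two derivations of n p and p:
  V0 ⇒ n V0 ⇒ n V0 and V0 ⇒ n p and V0 ⇒ n p and p
  V0 ⇒ V0 and V0 ⇒ n V0 and V0 ⇒ n p and V0 ⇒ n p and p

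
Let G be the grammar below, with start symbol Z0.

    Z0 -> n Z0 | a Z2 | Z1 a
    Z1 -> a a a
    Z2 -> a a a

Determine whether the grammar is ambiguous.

Ambiguous

Witness: a a a a

Derivation 1: Z0 ⇒ a Z2 ⇒ a a a a
Derivation 2: Z0 ⇒ Z1 a ⇒ a a a a

Two distinct leftmost derivations for the same string.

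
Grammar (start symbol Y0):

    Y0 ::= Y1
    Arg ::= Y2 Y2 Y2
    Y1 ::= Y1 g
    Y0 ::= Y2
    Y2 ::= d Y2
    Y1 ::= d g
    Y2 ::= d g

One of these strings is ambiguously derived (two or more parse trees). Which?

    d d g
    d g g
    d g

d d g: 1 tree
d g g: 1 tree
d g: 2 trees

d g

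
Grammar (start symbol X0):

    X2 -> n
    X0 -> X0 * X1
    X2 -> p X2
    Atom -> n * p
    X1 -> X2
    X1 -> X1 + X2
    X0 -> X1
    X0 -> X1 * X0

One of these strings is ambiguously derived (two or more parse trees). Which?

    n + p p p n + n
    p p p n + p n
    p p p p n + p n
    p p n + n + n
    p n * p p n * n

p n * p p n * n

n + p p p n + n: 1 tree
p p p n + p n: 1 tree
p p p p n + p n: 1 tree
p p n + n + n: 1 tree
p n * p p n * n: 4 trees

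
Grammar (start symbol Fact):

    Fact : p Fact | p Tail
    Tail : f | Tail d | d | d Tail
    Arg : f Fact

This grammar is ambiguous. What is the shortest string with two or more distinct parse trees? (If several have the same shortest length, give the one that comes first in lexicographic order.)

p d d

length 2: no string has ≥2 trees
length 3: p d d has 2 parse trees

Two derivations of p d d:
  Fact ⇒ p Tail ⇒ p Tail d ⇒ p d d
  Fact ⇒ p Tail ⇒ p d Tail ⇒ p d d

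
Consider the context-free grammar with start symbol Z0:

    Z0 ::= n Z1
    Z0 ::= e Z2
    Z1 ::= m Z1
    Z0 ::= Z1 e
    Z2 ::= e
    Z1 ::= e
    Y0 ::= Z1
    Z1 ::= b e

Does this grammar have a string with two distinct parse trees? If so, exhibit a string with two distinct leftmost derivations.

Ambiguous

Witness: e e

Derivation 1: Z0 ⇒ e Z2 ⇒ e e
Derivation 2: Z0 ⇒ Z1 e ⇒ e e

Two distinct leftmost derivations for the same string.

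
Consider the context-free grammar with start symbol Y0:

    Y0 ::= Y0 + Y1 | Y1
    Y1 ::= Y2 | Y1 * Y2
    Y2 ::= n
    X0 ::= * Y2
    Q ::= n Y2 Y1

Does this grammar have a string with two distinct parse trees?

Unambiguous

Only Y0, Y1, Y2 are reachable from Y0; ignoring the rest: This is a standard precedence ladder (Y0 over Y1 over Y2), with each level left-recursive on its own operator ('+' at Y0, '*' at Y1). That structure is LR(1), hence unambiguous.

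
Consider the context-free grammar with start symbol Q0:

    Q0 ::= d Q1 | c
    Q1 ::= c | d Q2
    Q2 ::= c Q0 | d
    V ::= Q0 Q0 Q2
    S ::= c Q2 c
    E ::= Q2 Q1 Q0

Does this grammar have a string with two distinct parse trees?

Only Q0, Q1, Q2 are reachable from Q0; ignoring the rest: Restricted to the reachable nonterminals, every rule has the form A → t or A → t B, and no two rules for the same A share a first terminal. The grammar encodes a DFA — one run per string.

Unambiguous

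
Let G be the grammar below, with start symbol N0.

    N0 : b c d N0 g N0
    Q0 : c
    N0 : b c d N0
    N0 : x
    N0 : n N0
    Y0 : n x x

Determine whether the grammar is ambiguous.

Witness: b c d b c d x g x

Derivation 1: N0 ⇒ b c d N0 g N0 ⇒ b c d b c d N0 g N0 ⇒ b c d b c d x g N0 ⇒ b c d b c d x g x
Derivation 2: N0 ⇒ b c d N0 ⇒ b c d b c d N0 g N0 ⇒ b c d b c d x g N0 ⇒ b c d b c d x g x

Two distinct leftmost derivations for the same string.

Ambiguous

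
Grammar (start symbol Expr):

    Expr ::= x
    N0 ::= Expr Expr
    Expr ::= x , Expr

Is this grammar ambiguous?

(N0 is unreachable from Expr, so its rules don't affect L(Expr).) The reachable grammar is A → atom sep A | atom. Each atom is followed by either the separator (recurse) or end-of-string (stop) — no choice point.

Unambiguous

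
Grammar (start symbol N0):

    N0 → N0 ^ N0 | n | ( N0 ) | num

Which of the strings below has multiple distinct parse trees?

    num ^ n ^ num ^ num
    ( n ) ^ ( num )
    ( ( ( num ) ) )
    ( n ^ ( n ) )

num ^ n ^ num ^ num

num ^ n ^ num ^ num: 5 trees
( n ) ^ ( num ): 1 tree
( ( ( num ) ) ): 1 tree
( n ^ ( n ) ): 1 tree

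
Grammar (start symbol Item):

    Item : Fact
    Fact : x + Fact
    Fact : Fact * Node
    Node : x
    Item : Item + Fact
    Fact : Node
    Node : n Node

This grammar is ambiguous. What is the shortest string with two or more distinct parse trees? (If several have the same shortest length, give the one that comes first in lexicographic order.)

x + x

length 1: no string has ≥2 trees
length 2: no string has ≥2 trees
length 3: x + x has 2 parse trees

Two derivations of x + x:
  Item ⇒ Fact ⇒ x + Fact ⇒ x + Node ⇒ x + x
  Item ⇒ Item + Fact ⇒ Fact + Fact ⇒ Node + Fact ⇒ x + Fact ⇒ x + Node ⇒ x + x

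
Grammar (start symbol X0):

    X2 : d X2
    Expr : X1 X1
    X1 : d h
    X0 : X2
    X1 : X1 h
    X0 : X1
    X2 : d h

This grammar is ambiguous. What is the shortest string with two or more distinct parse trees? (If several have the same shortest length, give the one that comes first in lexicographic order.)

d h

length 2: d h has 2 parse trees

Two derivations of d h:
  X0 ⇒ X2 ⇒ d h
  X0 ⇒ X1 ⇒ d h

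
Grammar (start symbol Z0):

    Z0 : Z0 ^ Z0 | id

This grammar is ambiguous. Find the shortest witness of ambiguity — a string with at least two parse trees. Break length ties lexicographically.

id ^ id ^ id

length 1: no string has ≥2 trees
length 3: no string has ≥2 trees
length 5: id ^ id ^ id has 2 parse trees

Two derivations of id ^ id ^ id:
  Z0 ⇒ Z0 ^ Z0 ⇒ Z0 ^ Z0 ^ Z0 ⇒ id ^ Z0 ^ Z0 ⇒ id ^ id ^ Z0 ⇒ id ^ id ^ id
  Z0 ⇒ Z0 ^ Z0 ⇒ id ^ Z0 ⇒ id ^ Z0 ^ Z0 ⇒ id ^ id ^ Z0 ⇒ id ^ id ^ id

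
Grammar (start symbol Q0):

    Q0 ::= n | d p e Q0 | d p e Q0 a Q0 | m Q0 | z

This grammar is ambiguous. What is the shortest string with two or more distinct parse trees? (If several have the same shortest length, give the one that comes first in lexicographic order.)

length 1: no string has ≥2 trees
length 2: no string has ≥2 trees
length 3: no string has ≥2 trees
length 4: no string has ≥2 trees
length 5: no string has ≥2 trees
length 6: no string has ≥2 trees
length 7: no string has ≥2 trees
length 8: no string has ≥2 trees
length 9: d p e d p e n a n has 2 parse trees

Two derivations of d p e d p e n a n:
  Q0 ⇒ d p e Q0 ⇒ d p e d p e Q0 a Q0 ⇒ d p e d p e n a Q0 ⇒ d p e d p e n a n
  Q0 ⇒ d p e Q0 a Q0 ⇒ d p e d p e Q0 a Q0 ⇒ d p e d p e n a Q0 ⇒ d p e d p e n a n

d p e d p e n a n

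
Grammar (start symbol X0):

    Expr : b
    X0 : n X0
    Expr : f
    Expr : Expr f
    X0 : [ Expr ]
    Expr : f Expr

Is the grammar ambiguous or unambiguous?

Witness: [ f f ]

Derivation 1: X0 ⇒ [ Expr ] ⇒ [ Expr f ] ⇒ [ f f ]
Derivation 2: X0 ⇒ [ Expr ] ⇒ [ f Expr ] ⇒ [ f f ]

Two distinct leftmost derivations for the same string.

Ambiguous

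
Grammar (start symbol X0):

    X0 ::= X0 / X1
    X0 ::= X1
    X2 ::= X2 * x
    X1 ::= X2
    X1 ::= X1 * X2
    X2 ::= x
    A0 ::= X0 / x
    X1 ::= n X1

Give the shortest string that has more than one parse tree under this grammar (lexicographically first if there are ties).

x * x

length 1: no string has ≥2 trees
length 2: no string has ≥2 trees
length 3: x * x has 2 parse trees

Two derivations of x * x:
  X0 ⇒ X1 ⇒ X2 ⇒ X2 * x ⇒ x * x
  X0 ⇒ X1 ⇒ X1 * X2 ⇒ X2 * X2 ⇒ x * X2 ⇒ x * x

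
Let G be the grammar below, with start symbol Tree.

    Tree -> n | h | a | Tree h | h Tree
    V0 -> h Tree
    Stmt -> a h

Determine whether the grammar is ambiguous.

Witness: h h

Derivation 1: Tree ⇒ Tree h ⇒ h h
Derivation 2: Tree ⇒ h Tree ⇒ h h

Two distinct leftmost derivations for the same string.

Ambiguous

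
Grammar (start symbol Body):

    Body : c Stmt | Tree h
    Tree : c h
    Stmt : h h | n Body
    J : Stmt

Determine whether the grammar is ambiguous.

Witness: c h h

Derivation 1: Body ⇒ c Stmt ⇒ c h h
Derivation 2: Body ⇒ Tree h ⇒ c h h

Two distinct leftmost derivations for the same string.

Ambiguous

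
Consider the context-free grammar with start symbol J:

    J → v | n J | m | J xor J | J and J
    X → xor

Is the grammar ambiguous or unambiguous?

Ambiguous

Witness: n m and m

Derivation 1: J ⇒ n J ⇒ n J and J ⇒ n m and J ⇒ n m and m
Derivation 2: J ⇒ J and J ⇒ n J and J ⇒ n m and J ⇒ n m and m

Two distinct leftmost derivations for the same string.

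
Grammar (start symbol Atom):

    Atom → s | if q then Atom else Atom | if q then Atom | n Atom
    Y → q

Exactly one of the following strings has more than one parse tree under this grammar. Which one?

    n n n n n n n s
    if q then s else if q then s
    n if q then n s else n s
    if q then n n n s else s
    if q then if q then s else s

if q then if q then s else s

n n n n n n n s: 1 tree
if q then s else if q then s: 1 tree
n if q then n s else n s: 1 tree
if q then n n n s else s: 1 tree
if q then if q then s else s: 2 trees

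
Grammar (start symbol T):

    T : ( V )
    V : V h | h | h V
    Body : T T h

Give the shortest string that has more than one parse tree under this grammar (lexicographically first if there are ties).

( h h )

length 3: no string has ≥2 trees
length 4: ( h h ) has 2 parse trees

Two derivations of ( h h ):
  T ⇒ ( V ) ⇒ ( V h ) ⇒ ( h h )
  T ⇒ ( V ) ⇒ ( h V ) ⇒ ( h h )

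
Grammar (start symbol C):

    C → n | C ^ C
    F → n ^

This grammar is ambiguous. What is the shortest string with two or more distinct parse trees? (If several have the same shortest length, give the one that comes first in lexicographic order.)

length 1: no string has ≥2 trees
length 3: no string has ≥2 trees
length 5: n ^ n ^ n has 2 parse trees

Two derivations of n ^ n ^ n:
  C ⇒ C ^ C ⇒ n ^ C ⇒ n ^ C ^ C ⇒ n ^ n ^ C ⇒ n ^ n ^ n
  C ⇒ C ^ C ⇒ C ^ C ^ C ⇒ n ^ C ^ C ⇒ n ^ n ^ C ⇒ n ^ n ^ n

n ^ n ^ n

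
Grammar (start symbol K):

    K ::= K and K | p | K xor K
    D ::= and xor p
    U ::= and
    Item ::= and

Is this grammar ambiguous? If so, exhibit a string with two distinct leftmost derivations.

Witness: p and p and p

Derivation 1: K ⇒ K and K ⇒ K and K and K ⇒ p and K and K ⇒ p and p and K ⇒ p and p and p
Derivation 2: K ⇒ K and K ⇒ p and K ⇒ p and K and K ⇒ p and p and K ⇒ p and p and p

Two distinct leftmost derivations for the same string.

Ambiguous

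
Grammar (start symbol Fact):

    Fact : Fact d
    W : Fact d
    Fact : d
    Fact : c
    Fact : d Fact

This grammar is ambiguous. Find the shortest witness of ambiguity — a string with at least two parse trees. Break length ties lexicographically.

length 1: no string has ≥2 trees
length 2: d d has 2 parse trees

Two derivations of d d:
  Fact ⇒ Fact d ⇒ d d
  Fact ⇒ d Fact ⇒ d d

d d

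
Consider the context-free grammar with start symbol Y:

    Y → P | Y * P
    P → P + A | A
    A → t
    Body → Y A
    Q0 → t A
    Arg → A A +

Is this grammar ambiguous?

Unambiguous

(Body, Q0, Arg are unreachable from Y, so their rules don't affect L(Y).) Y → Y * P | P  ;  P → P + A | A  — a left-associative chain with A at the bottom. Each string factors uniquely by precedence.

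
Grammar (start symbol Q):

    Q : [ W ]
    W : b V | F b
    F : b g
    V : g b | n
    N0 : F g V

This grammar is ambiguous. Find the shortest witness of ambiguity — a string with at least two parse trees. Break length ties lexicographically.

length 4: no string has ≥2 trees
length 5: [ b g b ] has 2 parse trees

Two derivations of [ b g b ]:
  Q ⇒ [ W ] ⇒ [ b V ] ⇒ [ b g b ]
  Q ⇒ [ W ] ⇒ [ F b ] ⇒ [ b g b ]

[ b g b ]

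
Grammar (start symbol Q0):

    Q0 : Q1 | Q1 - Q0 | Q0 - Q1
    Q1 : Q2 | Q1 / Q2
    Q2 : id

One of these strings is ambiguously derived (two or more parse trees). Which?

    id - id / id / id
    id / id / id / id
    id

id - id / id / id: 2 trees
id / id / id / id: 1 tree
id: 1 tree

id - id / id / id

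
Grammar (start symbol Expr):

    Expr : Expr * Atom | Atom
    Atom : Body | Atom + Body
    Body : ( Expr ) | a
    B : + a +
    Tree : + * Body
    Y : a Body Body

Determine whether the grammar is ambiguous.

Unambiguous

Only Expr, Atom, Body are reachable from Expr; ignoring the rest: This is a standard precedence ladder (Expr over Atom over Body), with each level left-recursive on its own operator ('*' at Expr, '+' at Atom). That structure is LR(1), hence unambiguous.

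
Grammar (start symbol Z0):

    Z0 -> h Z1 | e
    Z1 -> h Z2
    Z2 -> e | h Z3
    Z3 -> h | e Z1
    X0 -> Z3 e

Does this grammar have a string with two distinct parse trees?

(X0 is unreachable from Z0, so its rules don't affect L(Z0).) Each reachable nonterminal has at most one production per leading terminal, and all productions are right-linear; the derivation is determined token-by-token.

Unambiguous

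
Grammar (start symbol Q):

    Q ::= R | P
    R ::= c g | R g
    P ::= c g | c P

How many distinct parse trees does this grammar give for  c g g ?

Parse trees for c g g:
  [Q [R [R c g] g]]

1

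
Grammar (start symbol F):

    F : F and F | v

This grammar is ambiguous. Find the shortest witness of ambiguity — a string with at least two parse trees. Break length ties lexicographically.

v and v and v

length 1: no string has ≥2 trees
length 3: no string has ≥2 trees
length 5: v and v and v has 2 parse trees

Two derivations of v and v and v:
  F ⇒ F and F ⇒ F and F and F ⇒ v and F and F ⇒ v and v and F ⇒ v and v and v
  F ⇒ F and F ⇒ v and F ⇒ v and F and F ⇒ v and v and F ⇒ v and v and v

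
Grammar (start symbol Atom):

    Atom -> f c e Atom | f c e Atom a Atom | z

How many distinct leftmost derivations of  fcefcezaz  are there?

Parse trees for fcefcezaz:
  [Atom f c e [Atom f c e [Atom z] a [Atom z]]]
  [Atom f c e [Atom f c e [Atom z]] a [Atom z]]

2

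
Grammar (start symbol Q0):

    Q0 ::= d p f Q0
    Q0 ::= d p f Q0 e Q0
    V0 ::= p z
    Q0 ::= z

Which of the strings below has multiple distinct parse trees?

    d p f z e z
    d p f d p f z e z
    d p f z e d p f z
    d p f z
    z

d p f d p f z e z

d p f z e z: 1 tree
d p f d p f z e z: 2 trees
d p f z e d p f z: 1 tree
d p f z: 1 tree
z: 1 tree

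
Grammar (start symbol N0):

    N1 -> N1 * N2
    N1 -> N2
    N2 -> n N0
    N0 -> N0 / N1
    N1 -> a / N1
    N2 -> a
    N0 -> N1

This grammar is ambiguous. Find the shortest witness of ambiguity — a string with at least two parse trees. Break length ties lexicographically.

a / a

length 1: no string has ≥2 trees
length 2: no string has ≥2 trees
length 3: a / a has 2 parse trees

Two derivations of a / a:
  N0 ⇒ N0 / N1 ⇒ N1 / N1 ⇒ N2 / N1 ⇒ a / N1 ⇒ a / N2 ⇒ a / a
  N0 ⇒ N1 ⇒ a / N1 ⇒ a / N2 ⇒ a / a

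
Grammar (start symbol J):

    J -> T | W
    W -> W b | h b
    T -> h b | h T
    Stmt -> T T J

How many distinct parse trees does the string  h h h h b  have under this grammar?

Parse trees for h h h h b:
  [J [T h [T h [T h [T h b]]]]]

1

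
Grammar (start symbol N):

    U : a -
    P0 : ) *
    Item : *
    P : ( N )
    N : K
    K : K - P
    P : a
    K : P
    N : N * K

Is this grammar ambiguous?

Unambiguous

Only N, K, P are reachable from N; ignoring the rest: This is a standard precedence ladder (N over K over P), with each level left-recursive on its own operator ('*' at N, '-' at K). That structure is LR(1), hence unambiguous.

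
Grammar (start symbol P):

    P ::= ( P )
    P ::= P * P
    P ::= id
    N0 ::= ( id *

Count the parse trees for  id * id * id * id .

Parse trees for id * id * id * id:
  [P [P id] * [P [P id] * [P [P id] * [P id]]]]
  [P [P id] * [P [P [P id] * [P id]] * [P id]]]
  [P [P [P id] * [P id]] * [P [P id] * [P id]]]
  [P [P [P id] * [P [P id] * [P id]]] * [P id]]
  [P [P [P [P id] * [P id]] * [P id]] * [P id]]

5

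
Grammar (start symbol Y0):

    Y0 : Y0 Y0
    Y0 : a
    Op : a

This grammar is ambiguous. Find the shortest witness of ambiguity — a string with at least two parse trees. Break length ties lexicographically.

length 1: no string has ≥2 trees
length 2: no string has ≥2 trees
length 3: a a a has 2 parse trees

Two derivations of a a a:
  Y0 ⇒ Y0 Y0 ⇒ Y0 Y0 Y0 ⇒ a Y0 Y0 ⇒ a a Y0 ⇒ a a a
  Y0 ⇒ Y0 Y0 ⇒ a Y0 ⇒ a Y0 Y0 ⇒ a a Y0 ⇒ a a a

a a a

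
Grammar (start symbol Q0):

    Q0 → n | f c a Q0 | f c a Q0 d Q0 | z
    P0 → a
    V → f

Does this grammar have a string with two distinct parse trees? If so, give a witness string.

Ambiguous

Witness: f c a f c a n d n

Derivation 1: Q0 ⇒ f c a Q0 ⇒ f c a f c a Q0 d Q0 ⇒ f c a f c a n d Q0 ⇒ f c a f c a n d n
Derivation 2: Q0 ⇒ f c a Q0 d Q0 ⇒ f c a f c a Q0 d Q0 ⇒ f c a f c a n d Q0 ⇒ f c a f c a n d n

Two distinct leftmost derivations for the same string.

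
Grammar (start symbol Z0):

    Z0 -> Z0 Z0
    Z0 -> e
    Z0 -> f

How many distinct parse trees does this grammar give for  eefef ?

Parse trees for eefef (showing first 6 of 14):
  [Z0 [Z0 e] [Z0 [Z0 e] [Z0 [Z0 f] [Z0 [Z0 e] [Z0 f]]]]]
  [Z0 [Z0 e] [Z0 [Z0 e] [Z0 [Z0 [Z0 f] [Z0 e]] [Z0 f]]]]
  [Z0 [Z0 e] [Z0 [Z0 [Z0 e] [Z0 f]] [Z0 [Z0 e] [Z0 f]]]]
  [Z0 [Z0 e] [Z0 [Z0 [Z0 e] [Z0 [Z0 f] [Z0 e]]] [Z0 f]]]
  [Z0 [Z0 e] [Z0 [Z0 [Z0 [Z0 e] [Z0 f]] [Z0 e]] [Z0 f]]]
  [Z0 [Z0 [Z0 e] [Z0 e]] [Z0 [Z0 f] [Z0 [Z0 e] [Z0 f]]]]

14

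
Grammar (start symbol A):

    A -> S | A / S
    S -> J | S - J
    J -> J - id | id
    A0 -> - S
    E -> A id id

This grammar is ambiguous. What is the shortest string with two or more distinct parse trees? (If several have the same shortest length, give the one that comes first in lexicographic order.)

length 1: no string has ≥2 trees
length 3: id - id has 2 parse trees

Two derivations of id - id:
  A ⇒ S ⇒ J ⇒ J - id ⇒ id - id
  A ⇒ S ⇒ S - J ⇒ J - J ⇒ id - J ⇒ id - id

id - id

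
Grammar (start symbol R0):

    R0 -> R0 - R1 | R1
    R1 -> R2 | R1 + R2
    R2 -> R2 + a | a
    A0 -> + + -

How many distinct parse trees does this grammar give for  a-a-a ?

1

Parse trees for a-a-a:
  [R0 [R0 [R0 [R1 [R2 a]]] - [R1 [R2 a]]] - [R1 [R2 a]]]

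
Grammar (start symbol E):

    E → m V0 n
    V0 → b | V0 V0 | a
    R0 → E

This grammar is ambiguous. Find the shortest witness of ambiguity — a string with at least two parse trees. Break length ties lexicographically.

length 3: no string has ≥2 trees
length 4: no string has ≥2 trees
length 5: m a a a n has 2 parse trees

Two derivations of m a a a n:
  E ⇒ m V0 n ⇒ m V0 V0 n ⇒ m V0 V0 V0 n ⇒ m a V0 V0 n ⇒ m a a V0 n ⇒ m a a a n
  E ⇒ m V0 n ⇒ m V0 V0 n ⇒ m a V0 n ⇒ m a V0 V0 n ⇒ m a a V0 n ⇒ m a a a n

m a a a n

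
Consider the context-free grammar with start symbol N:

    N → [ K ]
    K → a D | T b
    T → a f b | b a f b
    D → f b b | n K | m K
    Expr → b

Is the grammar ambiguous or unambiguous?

Ambiguous

Witness: [ a f b b ]

Derivation 1: N ⇒ [ K ] ⇒ [ a D ] ⇒ [ a f b b ]
Derivation 2: N ⇒ [ K ] ⇒ [ T b ] ⇒ [ a f b b ]

Two distinct leftmost derivations for the same string.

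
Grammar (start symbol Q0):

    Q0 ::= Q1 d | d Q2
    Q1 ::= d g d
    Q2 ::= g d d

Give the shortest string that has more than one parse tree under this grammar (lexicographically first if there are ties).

length 4: d g d d has 2 parse trees

Two derivations of d g d d:
  Q0 ⇒ Q1 d ⇒ d g d d
  Q0 ⇒ d Q2 ⇒ d g d d

d g d d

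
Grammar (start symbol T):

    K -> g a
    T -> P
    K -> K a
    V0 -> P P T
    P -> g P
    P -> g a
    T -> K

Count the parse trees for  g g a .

Parse trees for g g a:
  [T [P g [P g a]]]

1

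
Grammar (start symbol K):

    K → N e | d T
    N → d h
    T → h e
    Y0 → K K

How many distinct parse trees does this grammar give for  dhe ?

2

Parse trees for dhe:
  [K [N d h] e]
  [K d [T h e]]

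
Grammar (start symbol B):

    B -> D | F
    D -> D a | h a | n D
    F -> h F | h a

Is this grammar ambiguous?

Witness: h a

Derivation 1: B ⇒ D ⇒ h a
Derivation 2: B ⇒ F ⇒ h a

Two distinct leftmost derivations for the same string.

Ambiguous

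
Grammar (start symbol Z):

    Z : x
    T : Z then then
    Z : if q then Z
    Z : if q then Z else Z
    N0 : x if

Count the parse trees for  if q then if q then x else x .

Parse trees for if q then if q then x else x:
  [Z if q then [Z if q then [Z x] else [Z x]]]
  [Z if q then [Z if q then [Z x]] else [Z x]]

2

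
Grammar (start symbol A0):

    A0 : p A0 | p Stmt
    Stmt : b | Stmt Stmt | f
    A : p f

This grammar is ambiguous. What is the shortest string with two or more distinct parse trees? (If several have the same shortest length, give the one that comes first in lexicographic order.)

length 2: no string has ≥2 trees
length 3: no string has ≥2 trees
length 4: p b b b has 2 parse trees

Two derivations of p b b b:
  A0 ⇒ p Stmt ⇒ p Stmt Stmt ⇒ p b Stmt ⇒ p b Stmt Stmt ⇒ p b b Stmt ⇒ p b b b
  A0 ⇒ p Stmt ⇒ p Stmt Stmt ⇒ p Stmt Stmt Stmt ⇒ p b Stmt Stmt ⇒ p b b Stmt ⇒ p b b b

p b b b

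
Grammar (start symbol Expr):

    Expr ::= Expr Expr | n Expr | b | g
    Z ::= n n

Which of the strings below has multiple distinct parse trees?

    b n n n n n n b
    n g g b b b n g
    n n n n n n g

b n n n n n n b: 1 tree
n g g b b b n g: 132 trees
n n n n n n g: 1 tree

n g g b b b n g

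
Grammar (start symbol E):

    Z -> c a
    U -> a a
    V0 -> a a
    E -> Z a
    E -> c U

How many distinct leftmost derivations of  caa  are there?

2

Parse trees for caa:
  [E [Z c a] a]
  [E c [U a a]]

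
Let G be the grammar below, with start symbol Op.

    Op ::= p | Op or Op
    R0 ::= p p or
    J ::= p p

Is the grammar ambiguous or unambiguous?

Witness: p or p or p

Derivation 1: Op ⇒ Op or Op ⇒ p or Op ⇒ p or Op or Op ⇒ p or p or Op ⇒ p or p or p
Derivation 2: Op ⇒ Op or Op ⇒ Op or Op or Op ⇒ p or Op or Op ⇒ p or p or Op ⇒ p or p or p

Two distinct leftmost derivations for the same string.

Ambiguous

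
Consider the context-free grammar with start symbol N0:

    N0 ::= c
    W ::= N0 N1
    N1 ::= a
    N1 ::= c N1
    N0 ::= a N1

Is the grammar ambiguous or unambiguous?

(W is unreachable from N0, so its rules don't affect L(N0).) Each reachable nonterminal has at most one production per leading terminal, and all productions are right-linear; the derivation is determined token-by-token.

Unambiguous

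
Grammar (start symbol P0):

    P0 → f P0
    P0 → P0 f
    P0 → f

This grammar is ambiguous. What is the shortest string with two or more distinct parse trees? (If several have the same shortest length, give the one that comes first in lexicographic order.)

f f

length 1: no string has ≥2 trees
length 2: f f has 2 parse trees

Two derivations of f f:
  P0 ⇒ f P0 ⇒ f f
  P0 ⇒ P0 f ⇒ f f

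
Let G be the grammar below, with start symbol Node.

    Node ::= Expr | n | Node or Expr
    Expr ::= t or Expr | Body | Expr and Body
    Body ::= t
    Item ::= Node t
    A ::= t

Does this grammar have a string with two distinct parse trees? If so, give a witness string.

Witness: t or t

Derivation 1: Node ⇒ Expr ⇒ t or Expr ⇒ t or Body ⇒ t or t
Derivation 2: Node ⇒ Node or Expr ⇒ Expr or Expr ⇒ Body or Expr ⇒ t or Expr ⇒ t or Body ⇒ t or t

Two distinct leftmost derivations for the same string.

Ambiguous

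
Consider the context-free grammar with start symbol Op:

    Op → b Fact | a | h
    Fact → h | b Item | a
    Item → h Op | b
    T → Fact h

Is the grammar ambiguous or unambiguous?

Only Op, Fact, Item are reachable from Op; ignoring the rest: Restricted to the reachable nonterminals, every rule has the form A → t or A → t B, and no two rules for the same A share a first terminal. The grammar encodes a DFA — one run per string.

Unambiguous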